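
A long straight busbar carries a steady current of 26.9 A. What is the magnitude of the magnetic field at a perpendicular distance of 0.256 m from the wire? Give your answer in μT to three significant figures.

For an infinitely long straight wire, B = μ₀I/(2πd).
B = (4π×10⁻⁷ × 26.9) / (2π × 0.256) = 2.10×10⁻⁵ T.

B ≈ 21.0 μT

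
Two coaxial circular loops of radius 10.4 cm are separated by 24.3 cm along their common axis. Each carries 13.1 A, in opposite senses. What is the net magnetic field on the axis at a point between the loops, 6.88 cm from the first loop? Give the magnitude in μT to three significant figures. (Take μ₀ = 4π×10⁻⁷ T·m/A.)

Each loop contributes B = μ₀IR²/[2(R²+z²)^(3/2)] on the axis, with z measured from that loop.
Loop 1 (z = 0.0688 m): B₁ = 4.59×10⁻⁵ T. Loop 2 (z = 0.1742 m): B₂ = 1.07×10⁻⁵ T.
The fields oppose: B = |B₁ − B₂| = 3.53×10⁻⁵ T.

B ≈ 35.3 μT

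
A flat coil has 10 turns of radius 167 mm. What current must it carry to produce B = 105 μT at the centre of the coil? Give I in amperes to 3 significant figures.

I ≈ 2.79 A

For an N-turn coil, B = Nμ₀I/(2R) with R = 0.167 m, so I = 2RB/(Nμ₀) = 2 × 0.167 × 1.05×10⁻⁴ / (10 × 4π×10⁻⁷) = 2.79 A.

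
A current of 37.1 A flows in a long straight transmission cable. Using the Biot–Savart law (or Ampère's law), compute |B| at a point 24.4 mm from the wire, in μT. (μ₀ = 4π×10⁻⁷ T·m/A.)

For an infinitely long straight wire, B = μ₀I/(2πd).
B = (4π×10⁻⁷ × 37.1) / (2π × 0.0244) = 3.04×10⁻⁴ T.

B ≈ 304 μT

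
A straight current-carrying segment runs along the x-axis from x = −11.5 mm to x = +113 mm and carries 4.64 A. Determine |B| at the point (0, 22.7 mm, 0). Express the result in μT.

B ≈ 29.3 μT

For a finite straight segment, B = (μ₀I/4πd)(sinθ₁ + sinθ₂), where θ₁, θ₂ are the angles from the perpendicular to each end.
The perpendicular distance is d = 0.0227 m; the end-offsets along the wire are a = 0.0115 m and b = 0.113 m.
sinθ₁ = 0.0115/√(0.0115²+0.0227²) = 0.4519; sinθ₂ = 0.113/√(0.113²+0.0227²) = 0.9804.
B = (4π×10⁻⁷ × 4.64) / (4π × 0.0227) × (0.4519 + 0.9804) = 2.93×10⁻⁵ T.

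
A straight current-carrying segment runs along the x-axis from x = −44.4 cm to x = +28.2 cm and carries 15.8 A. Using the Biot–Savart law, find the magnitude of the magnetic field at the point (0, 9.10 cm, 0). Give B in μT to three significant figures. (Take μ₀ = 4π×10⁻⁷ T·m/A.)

For a finite straight segment, B = (μ₀I/4πd)(sinθ₁ + sinθ₂), where θ₁, θ₂ are the angles from the perpendicular to each end.
The perpendicular distance is d = 0.091 m; the end-offsets along the wire are a = 0.444 m and b = 0.282 m.
sinθ₁ = 0.444/√(0.444²+0.091²) = 0.9796; sinθ₂ = 0.282/√(0.282²+0.091²) = 0.9517.
B = (4π×10⁻⁷ × 15.8) / (4π × 0.091) × (0.9796 + 0.9517) = 3.35×10⁻⁵ T.

B ≈ 33.5 μT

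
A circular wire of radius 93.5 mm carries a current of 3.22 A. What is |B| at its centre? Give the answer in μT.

At the centre of a circular loop the Biot–Savart law gives B = μ₀I/(2R).
B = (4π×10⁻⁷ × 3.22) / (2 × 0.0935) = 2.16×10⁻⁵ T.

B ≈ 21.6 μT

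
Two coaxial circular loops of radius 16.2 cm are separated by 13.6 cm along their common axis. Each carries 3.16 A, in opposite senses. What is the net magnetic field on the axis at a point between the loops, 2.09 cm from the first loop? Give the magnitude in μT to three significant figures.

B ≈ 5.32 μT

Each loop contributes B = μ₀IR²/[2(R²+z²)^(3/2)] on the axis, with z measured from that loop.
Loop 1 (z = 0.0209 m): B₁ = 1.20×10⁻⁵ T. Loop 2 (z = 0.1151 m): B₂ = 6.64×10⁻⁶ T.
The fields oppose: B = |B₁ − B₂| = 5.32×10⁻⁶ T.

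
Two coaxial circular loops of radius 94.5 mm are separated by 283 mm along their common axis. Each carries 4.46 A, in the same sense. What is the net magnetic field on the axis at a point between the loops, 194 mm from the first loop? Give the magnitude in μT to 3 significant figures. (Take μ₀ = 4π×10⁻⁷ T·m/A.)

B ≈ 13.9 μT

Each loop contributes B = μ₀IR²/[2(R²+z²)^(3/2)] on the axis, with z measured from that loop.
Loop 1 (z = 0.194 m): B₁ = 2.49×10⁻⁶ T. Loop 2 (z = 0.089 m): B₂ = 1.14×10⁻⁵ T.
The fields add: B = B₁ + B₂ = 1.39×10⁻⁵ T.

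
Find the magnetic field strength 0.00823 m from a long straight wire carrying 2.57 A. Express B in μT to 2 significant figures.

For an infinitely long straight wire, B = μ₀I/(2πd).
B = (4π×10⁻⁷ × 2.57) / (2π × 0.00823) = 6.25×10⁻⁵ T.

B ≈ 62 μT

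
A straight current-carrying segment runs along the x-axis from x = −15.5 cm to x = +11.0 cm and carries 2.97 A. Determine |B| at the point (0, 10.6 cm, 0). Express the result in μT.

B ≈ 4.33 μT

For a finite straight segment, B = (μ₀I/4πd)(sinθ₁ + sinθ₂), where θ₁, θ₂ are the angles from the perpendicular to each end.
The perpendicular distance is d = 0.106 m; the end-offsets along the wire are a = 0.155 m and b = 0.11 m.
sinθ₁ = 0.155/√(0.155²+0.106²) = 0.8254; sinθ₂ = 0.11/√(0.11²+0.106²) = 0.7201.
B = (4π×10⁻⁷ × 2.97) / (4π × 0.106) × (0.8254 + 0.7201) = 4.33×10⁻⁶ T.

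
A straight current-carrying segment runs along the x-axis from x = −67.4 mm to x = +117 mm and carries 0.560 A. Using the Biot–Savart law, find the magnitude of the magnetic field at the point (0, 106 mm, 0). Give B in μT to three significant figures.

For a finite straight segment, B = (μ₀I/4πd)(sinθ₁ + sinθ₂), where θ₁, θ₂ are the angles from the perpendicular to each end.
The perpendicular distance is d = 0.106 m; the end-offsets along the wire are a = 0.0674 m and b = 0.117 m.
sinθ₁ = 0.0674/√(0.0674²+0.106²) = 0.5366; sinθ₂ = 0.117/√(0.117²+0.106²) = 0.7411.
B = (4π×10⁻⁷ × 0.560) / (4π × 0.106) × (0.5366 + 0.7411) = 6.75×10⁻⁷ T.

B ≈ 0.675 μT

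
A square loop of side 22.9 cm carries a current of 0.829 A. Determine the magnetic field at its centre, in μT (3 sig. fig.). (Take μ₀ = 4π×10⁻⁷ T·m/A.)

Each side is a finite straight segment at perpendicular distance d = a/(2 tan(π/4)) = 0.1145 m from the centre, with end-angles ±π/4.
One side contributes B₁ = (μ₀I/4πd)·2 sin(π/4) = 1.02×10⁻⁶ T.
All 4 sides add in the same direction: B = 4 × 1.02×10⁻⁶ = 4.10×10⁻⁶ T.

B ≈ 4.10 μT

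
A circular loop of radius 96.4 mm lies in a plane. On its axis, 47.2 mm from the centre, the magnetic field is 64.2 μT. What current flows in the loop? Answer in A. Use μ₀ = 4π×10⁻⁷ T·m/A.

On the axis of a loop, B = μ₀IR²/[2(R²+z²)^(3/2)], so I = 2B(R²+z²)^(3/2)/(μ₀R²).
R² + z² = 0.009293 + 0.002228 = 0.01152 m²; raised to 3/2 gives 1.24×10⁻³ m³.
I = 2 × 6.42×10⁻⁵ × 1.24×10⁻³ / (1.26×10⁻⁶ × 0.009293) = 13.6 A.

I ≈ 13.6 A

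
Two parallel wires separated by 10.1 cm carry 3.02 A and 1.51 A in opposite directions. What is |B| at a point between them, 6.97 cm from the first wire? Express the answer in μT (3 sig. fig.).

B ≈ 18.3 μT

Each long wire gives B = μ₀I/(2πd). Distances are d₁ = 0.0697 m and d₂ = 0.0313 m.
B₁ = 8.67×10⁻⁶ T, B₂ = 9.65×10⁻⁶ T.
Between antiparallel currents both contributions point the same way, so they add. B = B₁ + B₂ = 8.67×10⁻⁶ + 9.65×10⁻⁶ = 1.83×10⁻⁵ T.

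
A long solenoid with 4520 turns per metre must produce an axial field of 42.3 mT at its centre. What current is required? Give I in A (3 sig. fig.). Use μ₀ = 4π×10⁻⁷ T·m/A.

I ≈ 7.45 A

Inside a long solenoid B = μ₀nI with n = 4520 m⁻¹, so I = B/(μ₀n).
I = 4.23×10⁻² / (4π×10⁻⁷ × 4520) = 7.45 A.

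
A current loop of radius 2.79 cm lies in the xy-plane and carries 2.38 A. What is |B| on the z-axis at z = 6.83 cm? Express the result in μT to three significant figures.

On the axis of a circular loop, B = μ₀IR² / [2(R²+z²)^(3/2)].
R² + z² = (0.0279)² + (0.0683)² = 0.005443 m², and (R²+z²)^(3/2) = 4.02×10⁻⁴ m³.
B = (4π×10⁻⁷ × 2.38 × 0.0007784) / (2 × 4.02×10⁻⁴) = 2.90×10⁻⁶ T.

B ≈ 2.90 μT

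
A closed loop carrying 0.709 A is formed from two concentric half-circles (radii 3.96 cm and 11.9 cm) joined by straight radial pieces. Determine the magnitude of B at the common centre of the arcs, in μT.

B ≈ 3.75 μT

The radial connectors point toward the centre, so dl × r̂ = 0 and they contribute nothing.
Each semicircle gives μ₀I/(4R): inner arc 5.62×10⁻⁶ T, outer arc 1.87×10⁻⁶ T.
The two arcs carry current in opposite angular senses, so their fields oppose: B = |5.62×10⁻⁶ − 1.87×10⁻⁶| = 3.75×10⁻⁶ T.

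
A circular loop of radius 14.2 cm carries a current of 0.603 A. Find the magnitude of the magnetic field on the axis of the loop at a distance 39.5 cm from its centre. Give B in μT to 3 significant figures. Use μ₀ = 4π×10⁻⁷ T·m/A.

B ≈ 0.103 μT

On the axis of a circular loop, B = μ₀IR² / [2(R²+z²)^(3/2)].
R² + z² = (0.142)² + (0.395)² = 0.1762 m², and (R²+z²)^(3/2) = 7.40×10⁻² m³.
B = (4π×10⁻⁷ × 0.603 × 0.02016) / (2 × 7.40×10⁻²) = 1.03×10⁻⁷ T.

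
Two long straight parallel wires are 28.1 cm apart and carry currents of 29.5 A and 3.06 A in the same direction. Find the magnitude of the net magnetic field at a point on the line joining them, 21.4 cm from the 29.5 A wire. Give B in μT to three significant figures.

Each long wire gives B = μ₀I/(2πd). Distances are d₁ = 0.214 m and d₂ = 0.067 m.
B₁ = 2.76×10⁻⁵ T, B₂ = 9.13×10⁻⁶ T.
Between parallel currents the two contributions point in opposite directions, so they subtract. B = |B₁ − B₂| = |2.76×10⁻⁵ − 9.13×10⁻⁶| = 1.84×10⁻⁵ T.

B ≈ 18.4 μT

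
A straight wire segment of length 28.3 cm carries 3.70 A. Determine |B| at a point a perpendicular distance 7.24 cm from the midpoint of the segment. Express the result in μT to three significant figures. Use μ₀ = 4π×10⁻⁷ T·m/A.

For a finite straight segment, B = (μ₀I/4πd)(sinθ₁ + sinθ₂), where θ₁, θ₂ are the angles from the perpendicular to each end.
The perpendicular from the point meets the wire at its midpoint, so each end is L/2 = 0.1415 m away along the wire.
sinθ₁ = 0.1415/√(0.1415²+0.0724²) = 0.8902; sinθ₂ = 0.1415/√(0.1415²+0.0724²) = 0.8902.
B = (4π×10⁻⁷ × 3.70) / (4π × 0.0724) × (0.8902 + 0.8902) = 9.10×10⁻⁶ T.

B ≈ 9.10 μT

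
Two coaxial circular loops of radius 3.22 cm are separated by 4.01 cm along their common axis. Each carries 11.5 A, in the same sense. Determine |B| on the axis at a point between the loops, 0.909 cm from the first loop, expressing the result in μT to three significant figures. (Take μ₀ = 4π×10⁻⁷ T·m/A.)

B ≈ 284 μT

Each loop contributes B = μ₀IR²/[2(R²+z²)^(3/2)] on the axis, with z measured from that loop.
Loop 1 (z = 0.00909 m): B₁ = 2.00×10⁻⁴ T. Loop 2 (z = 0.03101 m): B₂ = 8.39×10⁻⁵ T.
The fields add: B = B₁ + B₂ = 2.84×10⁻⁴ T.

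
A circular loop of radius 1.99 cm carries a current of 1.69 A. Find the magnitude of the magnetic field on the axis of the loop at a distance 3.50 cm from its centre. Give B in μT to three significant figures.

B ≈ 6.44 μT

On the axis of a circular loop, B = μ₀IR² / [2(R²+z²)^(3/2)].
R² + z² = (0.0199)² + (0.035)² = 0.001621 m², and (R²+z²)^(3/2) = 6.53×10⁻⁵ m³.
B = (4π×10⁻⁷ × 1.69 × 0.000396) / (2 × 6.53×10⁻⁵) = 6.44×10⁻⁶ T.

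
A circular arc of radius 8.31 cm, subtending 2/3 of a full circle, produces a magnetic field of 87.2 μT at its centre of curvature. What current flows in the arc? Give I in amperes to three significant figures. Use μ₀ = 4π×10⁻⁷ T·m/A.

I ≈ 17.3 A

For a circular arc, B = μ₀Iφ/(4πR) with φ in radians; here φ = 4.189 rad.
So I = 4πRB/(μ₀φ) = 4π × 0.0831 × 8.72×10⁻⁵ / (4π×10⁻⁷ × 4.189) = 17.3 A.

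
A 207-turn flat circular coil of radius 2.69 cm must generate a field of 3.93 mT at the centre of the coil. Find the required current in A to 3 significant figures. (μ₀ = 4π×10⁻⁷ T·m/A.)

I ≈ 0.813 A

For an N-turn coil, B = Nμ₀I/(2R) with R = 0.0269 m, so I = 2RB/(Nμ₀) = 2 × 0.0269 × 3.93×10⁻³ / (207 × 4π×10⁻⁷) = 0.813 A.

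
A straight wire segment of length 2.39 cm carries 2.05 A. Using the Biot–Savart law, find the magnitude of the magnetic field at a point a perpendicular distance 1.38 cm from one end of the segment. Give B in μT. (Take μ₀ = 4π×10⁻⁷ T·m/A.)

For a finite straight segment, B = (μ₀I/4πd)(sinθ₁ + sinθ₂), where θ₁, θ₂ are the angles from the perpendicular to each end.
The perpendicular foot is at one end, so the two end-offsets along the wire are 0 and L = 0.0239 m.
sinθ₁ = 0/√(0²+0.0138²) = 0.0000; sinθ₂ = 0.0239/√(0.0239²+0.0138²) = 0.8660.
B = (4π×10⁻⁷ × 2.05) / (4π × 0.0138) × (0.0000 + 0.8660) = 1.29×10⁻⁵ T.

B ≈ 12.9 μT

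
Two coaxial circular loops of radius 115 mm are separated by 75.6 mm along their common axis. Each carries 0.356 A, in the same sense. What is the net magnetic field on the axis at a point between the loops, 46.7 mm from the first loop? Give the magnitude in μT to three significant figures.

Each loop contributes B = μ₀IR²/[2(R²+z²)^(3/2)] on the axis, with z measured from that loop.
Loop 1 (z = 0.0467 m): B₁ = 1.55×10⁻⁶ T. Loop 2 (z = 0.0289 m): B₂ = 1.77×10⁻⁶ T.
The fields add: B = B₁ + B₂ = 3.32×10⁻⁶ T.

B ≈ 3.32 μT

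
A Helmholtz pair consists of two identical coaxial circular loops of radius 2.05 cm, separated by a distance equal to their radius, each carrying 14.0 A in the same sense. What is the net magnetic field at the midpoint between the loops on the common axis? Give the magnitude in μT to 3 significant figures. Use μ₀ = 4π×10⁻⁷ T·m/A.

B ≈ 614 μT

Each loop contributes B = μ₀IR²/[2(R²+z²)^(3/2)] on the axis, with z measured from that loop.
Loop 1 (z = 0.01025 m): B₁ = 3.07×10⁻⁴ T. Loop 2 (z = 0.01025 m): B₂ = 3.07×10⁻⁴ T.
The fields add: B = B₁ + B₂ = 6.14×10⁻⁴ T.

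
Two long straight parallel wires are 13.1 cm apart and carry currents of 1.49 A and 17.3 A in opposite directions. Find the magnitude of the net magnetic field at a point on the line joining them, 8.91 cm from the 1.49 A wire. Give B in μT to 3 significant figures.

B ≈ 85.9 μT

Each long wire gives B = μ₀I/(2πd). Distances are d₁ = 0.0891 m and d₂ = 0.0419 m.
B₁ = 3.34×10⁻⁶ T, B₂ = 8.26×10⁻⁵ T.
Between antiparallel currents both contributions point the same way, so they add. B = B₁ + B₂ = 3.34×10⁻⁶ + 8.26×10⁻⁵ = 8.59×10⁻⁵ T.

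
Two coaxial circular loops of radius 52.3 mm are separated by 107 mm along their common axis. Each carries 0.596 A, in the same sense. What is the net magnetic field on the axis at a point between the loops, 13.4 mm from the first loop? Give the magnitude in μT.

B ≈ 7.34 μT

Each loop contributes B = μ₀IR²/[2(R²+z²)^(3/2)] on the axis, with z measured from that loop.
Loop 1 (z = 0.0134 m): B₁ = 6.51×10⁻⁶ T. Loop 2 (z = 0.0936 m): B₂ = 8.31×10⁻⁷ T.
The fields add: B = B₁ + B₂ = 7.34×10⁻⁶ T.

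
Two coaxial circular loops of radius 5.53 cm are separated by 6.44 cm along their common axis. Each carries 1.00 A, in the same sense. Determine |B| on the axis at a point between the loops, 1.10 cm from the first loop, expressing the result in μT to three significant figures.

B ≈ 14.9 μT

Each loop contributes B = μ₀IR²/[2(R²+z²)^(3/2)] on the axis, with z measured from that loop.
Loop 1 (z = 0.011 m): B₁ = 1.07×10⁻⁵ T. Loop 2 (z = 0.0534 m): B₂ = 4.23×10⁻⁶ T.
The fields add: B = B₁ + B₂ = 1.49×10⁻⁵ T.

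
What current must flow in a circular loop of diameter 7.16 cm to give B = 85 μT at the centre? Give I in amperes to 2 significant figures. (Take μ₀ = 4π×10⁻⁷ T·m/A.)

I ≈ 4.8 A

At the centre of a circular loop B = μ₀I/(2R), so I = 2RB/μ₀.
With R = 0.0358 m, I = 2 × 0.0358 × 8.50×10⁻⁵ / (4π×10⁻⁷) = 4.84 A.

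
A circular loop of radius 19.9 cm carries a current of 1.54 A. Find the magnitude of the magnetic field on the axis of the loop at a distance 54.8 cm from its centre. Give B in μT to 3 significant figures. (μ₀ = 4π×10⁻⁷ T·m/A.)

B ≈ 0.193 μT

On the axis of a circular loop, B = μ₀IR² / [2(R²+z²)^(3/2)].
R² + z² = (0.199)² + (0.548)² = 0.3399 m², and (R²+z²)^(3/2) = 0.198 m³.
B = (4π×10⁻⁷ × 1.54 × 0.0396) / (2 × 0.198) = 1.93×10⁻⁷ T.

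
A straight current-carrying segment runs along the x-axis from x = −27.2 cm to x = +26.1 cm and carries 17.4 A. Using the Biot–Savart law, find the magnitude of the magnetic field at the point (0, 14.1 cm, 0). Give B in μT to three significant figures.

For a finite straight segment, B = (μ₀I/4πd)(sinθ₁ + sinθ₂), where θ₁, θ₂ are the angles from the perpendicular to each end.
The perpendicular distance is d = 0.141 m; the end-offsets along the wire are a = 0.272 m and b = 0.261 m.
sinθ₁ = 0.272/√(0.272²+0.141²) = 0.8878; sinθ₂ = 0.261/√(0.261²+0.141²) = 0.8798.
B = (4π×10⁻⁷ × 17.4) / (4π × 0.141) × (0.8878 + 0.8798) = 2.18×10⁻⁵ T.

B ≈ 21.8 μT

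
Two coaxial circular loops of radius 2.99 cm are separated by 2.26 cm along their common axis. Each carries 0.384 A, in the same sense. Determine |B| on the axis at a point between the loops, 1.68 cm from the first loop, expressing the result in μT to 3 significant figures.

Each loop contributes B = μ₀IR²/[2(R²+z²)^(3/2)] on the axis, with z measured from that loop.
Loop 1 (z = 0.0168 m): B₁ = 5.35×10⁻⁶ T. Loop 2 (z = 0.0058 m): B₂ = 7.63×10⁻⁶ T.
The fields add: B = B₁ + B₂ = 1.30×10⁻⁵ T.

B ≈ 13.0 μT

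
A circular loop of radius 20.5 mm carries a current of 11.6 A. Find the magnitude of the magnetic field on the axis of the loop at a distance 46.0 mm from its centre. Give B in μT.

On the axis of a circular loop, B = μ₀IR² / [2(R²+z²)^(3/2)].
R² + z² = (0.0205)² + (0.046)² = 0.002536 m², and (R²+z²)^(3/2) = 1.28×10⁻⁴ m³.
B = (4π×10⁻⁷ × 11.6 × 0.0004203) / (2 × 1.28×10⁻⁴) = 2.40×10⁻⁵ T.

B ≈ 24.0 μT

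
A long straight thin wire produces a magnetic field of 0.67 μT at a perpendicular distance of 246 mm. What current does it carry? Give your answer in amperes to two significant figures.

For a long straight wire B = μ₀I/(2πd), so I = 2πdB/μ₀.
I = 2π × 0.246 × 6.70×10⁻⁷ / (4π×10⁻⁷) = 0.824 A.

I ≈ 0.82 A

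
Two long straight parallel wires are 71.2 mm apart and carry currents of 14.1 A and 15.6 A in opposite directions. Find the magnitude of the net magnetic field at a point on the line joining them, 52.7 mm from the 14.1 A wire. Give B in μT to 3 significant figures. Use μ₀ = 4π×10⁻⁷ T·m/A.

B ≈ 222 μT

Each long wire gives B = μ₀I/(2πd). Distances are d₁ = 0.0527 m and d₂ = 0.0185 m.
B₁ = 5.35×10⁻⁵ T, B₂ = 1.69×10⁻⁴ T.
Between antiparallel currents both contributions point the same way, so they add. B = B₁ + B₂ = 5.35×10⁻⁵ + 1.69×10⁻⁴ = 2.22×10⁻⁴ T.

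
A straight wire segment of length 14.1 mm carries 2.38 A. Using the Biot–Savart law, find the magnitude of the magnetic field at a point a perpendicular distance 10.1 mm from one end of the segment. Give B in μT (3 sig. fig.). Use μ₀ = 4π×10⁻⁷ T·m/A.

For a finite straight segment, B = (μ₀I/4πd)(sinθ₁ + sinθ₂), where θ₁, θ₂ are the angles from the perpendicular to each end.
The perpendicular foot is at one end, so the two end-offsets along the wire are 0 and L = 0.0141 m.
sinθ₁ = 0/√(0²+0.0101²) = 0.0000; sinθ₂ = 0.0141/√(0.0141²+0.0101²) = 0.8130.
B = (4π×10⁻⁷ × 2.38) / (4π × 0.0101) × (0.0000 + 0.8130) = 1.92×10⁻⁵ T.

B ≈ 19.2 μT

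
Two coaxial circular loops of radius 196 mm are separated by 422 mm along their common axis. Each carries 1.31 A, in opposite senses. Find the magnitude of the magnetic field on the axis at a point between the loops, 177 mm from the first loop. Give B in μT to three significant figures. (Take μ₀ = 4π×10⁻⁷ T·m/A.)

B ≈ 0.693 μT

Each loop contributes B = μ₀IR²/[2(R²+z²)^(3/2)] on the axis, with z measured from that loop.
Loop 1 (z = 0.177 m): B₁ = 1.72×10⁻⁶ T. Loop 2 (z = 0.245 m): B₂ = 1.02×10⁻⁶ T.
The fields oppose: B = |B₁ − B₂| = 6.93×10⁻⁷ T.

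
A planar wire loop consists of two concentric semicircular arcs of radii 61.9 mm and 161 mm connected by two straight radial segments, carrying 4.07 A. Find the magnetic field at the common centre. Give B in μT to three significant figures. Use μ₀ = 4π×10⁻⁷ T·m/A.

B ≈ 12.7 μT

The radial connectors point toward the centre, so dl × r̂ = 0 and they contribute nothing.
Each semicircle gives μ₀I/(4R): inner arc 2.07×10⁻⁵ T, outer arc 7.94×10⁻⁶ T.
The two arcs carry current in opposite angular senses, so their fields oppose: B = |2.07×10⁻⁵ − 7.94×10⁻⁶| = 1.27×10⁻⁵ T.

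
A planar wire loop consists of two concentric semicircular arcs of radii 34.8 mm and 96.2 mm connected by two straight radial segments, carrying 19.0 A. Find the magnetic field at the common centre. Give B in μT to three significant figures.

The radial connectors point toward the centre, so dl × r̂ = 0 and they contribute nothing.
Each semicircle gives μ₀I/(4R): inner arc 1.72×10⁻⁴ T, outer arc 6.20×10⁻⁵ T.
The two arcs carry current in opposite angular senses, so their fields oppose: B = |1.72×10⁻⁴ − 6.20×10⁻⁵| = 1.09×10⁻⁴ T.

B ≈ 109 μT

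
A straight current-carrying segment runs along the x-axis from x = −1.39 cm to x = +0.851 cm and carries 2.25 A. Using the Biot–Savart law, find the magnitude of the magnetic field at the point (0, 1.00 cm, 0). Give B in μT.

For a finite straight segment, B = (μ₀I/4πd)(sinθ₁ + sinθ₂), where θ₁, θ₂ are the angles from the perpendicular to each end.
The perpendicular distance is d = 0.01 m; the end-offsets along the wire are a = 0.0139 m and b = 0.00851 m.
sinθ₁ = 0.0139/√(0.0139²+0.01²) = 0.8118; sinθ₂ = 0.00851/√(0.00851²+0.01²) = 0.6481.
B = (4π×10⁻⁷ × 2.25) / (4π × 0.01) × (0.8118 + 0.6481) = 3.28×10⁻⁵ T.

B ≈ 32.8 μT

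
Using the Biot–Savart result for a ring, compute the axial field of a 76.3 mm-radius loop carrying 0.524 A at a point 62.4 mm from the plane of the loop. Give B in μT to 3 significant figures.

B ≈ 2.00 μT

On the axis of a circular loop, B = μ₀IR² / [2(R²+z²)^(3/2)].
R² + z² = (0.0763)² + (0.0624)² = 0.009715 m², and (R²+z²)^(3/2) = 9.58×10⁻⁴ m³.
B = (4π×10⁻⁷ × 0.524 × 0.005822) / (2 × 9.58×10⁻⁴) = 2.00×10⁻⁶ T.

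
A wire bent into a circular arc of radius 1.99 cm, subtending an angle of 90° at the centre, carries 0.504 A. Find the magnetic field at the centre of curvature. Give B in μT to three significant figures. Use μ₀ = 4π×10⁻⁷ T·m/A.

B ≈ 3.98 μT

The Biot–Savart field of a circular arc at its centre is B = μ₀Iφ/(4πR), with φ = 1.571 rad.
B = (4π×10⁻⁷ × 0.504 × 1.571) / (4π × 0.0199) = 3.98×10⁻⁶ T.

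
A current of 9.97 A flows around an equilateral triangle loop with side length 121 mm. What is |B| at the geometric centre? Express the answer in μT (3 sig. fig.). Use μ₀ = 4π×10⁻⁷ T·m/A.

Each side is a finite straight segment at perpendicular distance d = a/(2 tan(π/3)) = 0.03493 m from the centre, with end-angles ±π/3.
One side contributes B₁ = (μ₀I/4πd)·2 sin(π/3) = 4.94×10⁻⁵ T.
All 3 sides add in the same direction: B = 3 × 4.94×10⁻⁵ = 1.48×10⁻⁴ T.

B ≈ 148 μT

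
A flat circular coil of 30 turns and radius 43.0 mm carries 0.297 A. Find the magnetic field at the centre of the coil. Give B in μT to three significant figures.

For an N-turn flat coil, B = Nμ₀I/(2R) with R = 0.043 m.
B = 30 × 4.34×10⁻⁶ T = 1.30×10⁻⁴ T.

B ≈ 130 μT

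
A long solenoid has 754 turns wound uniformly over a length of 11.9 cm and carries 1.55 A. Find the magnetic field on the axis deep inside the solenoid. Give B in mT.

Inside a long solenoid, B = μ₀nI with n = 6336 turns/m.
B = 4π×10⁻⁷ × 6336 × 1.55 = 1.23×10⁻² T.

B ≈ 12.3 mT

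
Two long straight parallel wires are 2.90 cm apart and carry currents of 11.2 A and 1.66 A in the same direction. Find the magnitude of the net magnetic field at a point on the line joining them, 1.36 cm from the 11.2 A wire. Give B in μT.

B ≈ 143 μT

Each long wire gives B = μ₀I/(2πd). Distances are d₁ = 0.0136 m and d₂ = 0.0154 m.
B₁ = 1.65×10⁻⁴ T, B₂ = 2.16×10⁻⁵ T.
Between parallel currents the two contributions point in opposite directions, so they subtract. B = |B₁ − B₂| = |1.65×10⁻⁴ − 2.16×10⁻⁵| = 1.43×10⁻⁴ T.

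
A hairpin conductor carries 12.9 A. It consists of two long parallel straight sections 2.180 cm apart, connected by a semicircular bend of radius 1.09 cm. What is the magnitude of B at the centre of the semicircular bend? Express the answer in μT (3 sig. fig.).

The semicircular arc contributes B_arc = μ₀I·π/(4πR) = μ₀I/(4R) = 3.72×10⁻⁴ T.
Each semi-infinite lead is at perpendicular distance R = 0.0109 m from the centre, with the perpendicular foot at its near end, so it contributes μ₀I/(4πR); both point the same way, together 2.37×10⁻⁴ T.
Arc and leads all point the same direction: B = 3.72×10⁻⁴ + 2.37×10⁻⁴ = 6.09×10⁻⁴ T.

B ≈ 609 μT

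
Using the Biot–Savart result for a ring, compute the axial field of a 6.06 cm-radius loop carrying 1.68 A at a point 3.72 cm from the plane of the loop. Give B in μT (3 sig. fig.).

On the axis of a circular loop, B = μ₀IR² / [2(R²+z²)^(3/2)].
R² + z² = (0.0606)² + (0.0372)² = 0.005056 m², and (R²+z²)^(3/2) = 3.60×10⁻⁴ m³.
B = (4π×10⁻⁷ × 1.68 × 0.003672) / (2 × 3.60×10⁻⁴) = 1.08×10⁻⁵ T.

B ≈ 10.8 μT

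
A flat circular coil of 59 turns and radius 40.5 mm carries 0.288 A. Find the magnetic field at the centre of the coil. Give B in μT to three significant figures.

B ≈ 264 μT

For an N-turn flat coil, B = Nμ₀I/(2R) with R = 0.0405 m.
B = 59 × 4.47×10⁻⁶ T = 2.64×10⁻⁴ T.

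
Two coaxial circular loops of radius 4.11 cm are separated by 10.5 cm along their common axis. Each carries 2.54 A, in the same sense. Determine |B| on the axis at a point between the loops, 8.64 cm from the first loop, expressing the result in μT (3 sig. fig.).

Each loop contributes B = μ₀IR²/[2(R²+z²)^(3/2)] on the axis, with z measured from that loop.
Loop 1 (z = 0.0864 m): B₁ = 3.08×10⁻⁶ T. Loop 2 (z = 0.0186 m): B₂ = 2.94×10⁻⁵ T.
The fields add: B = B₁ + B₂ = 3.24×10⁻⁵ T.

B ≈ 32.4 μT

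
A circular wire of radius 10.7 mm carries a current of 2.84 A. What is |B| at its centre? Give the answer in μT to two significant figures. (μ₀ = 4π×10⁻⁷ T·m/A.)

B ≈ 170 μT

At the centre of a circular loop the Biot–Savart law gives B = μ₀I/(2R).
B = (4π×10⁻⁷ × 2.84) / (2 × 0.0107) = 1.67×10⁻⁴ T.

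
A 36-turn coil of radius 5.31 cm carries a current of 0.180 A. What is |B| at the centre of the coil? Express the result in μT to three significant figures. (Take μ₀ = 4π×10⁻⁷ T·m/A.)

B ≈ 76.7 μT

For an N-turn flat coil, B = Nμ₀I/(2R) with R = 0.0531 m.
B = 36 × 2.13×10⁻⁶ T = 7.67×10⁻⁵ T.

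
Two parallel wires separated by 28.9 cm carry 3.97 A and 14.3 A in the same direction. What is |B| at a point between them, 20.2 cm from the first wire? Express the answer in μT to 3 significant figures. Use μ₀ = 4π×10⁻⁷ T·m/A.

B ≈ 28.9 μT

Each long wire gives B = μ₀I/(2πd). Distances are d₁ = 0.202 m and d₂ = 0.087 m.
B₁ = 3.93×10⁻⁶ T, B₂ = 3.29×10⁻⁵ T.
Between parallel currents the two contributions point in opposite directions, so they subtract. B = |B₁ − B₂| = |3.93×10⁻⁶ − 3.29×10⁻⁵| = 2.89×10⁻⁵ T.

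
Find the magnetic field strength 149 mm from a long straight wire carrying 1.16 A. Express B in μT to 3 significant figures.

B ≈ 1.56 μT

For an infinitely long straight wire, B = μ₀I/(2πd).
B = (4π×10⁻⁷ × 1.16) / (2π × 0.149) = 1.56×10⁻⁶ T.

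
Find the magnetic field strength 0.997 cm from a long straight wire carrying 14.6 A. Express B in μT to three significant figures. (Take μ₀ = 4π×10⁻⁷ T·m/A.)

B ≈ 293 μT

For an infinitely long straight wire, B = μ₀I/(2πd).
B = (4π×10⁻⁷ × 14.6) / (2π × 0.00997) = 2.93×10⁻⁴ T.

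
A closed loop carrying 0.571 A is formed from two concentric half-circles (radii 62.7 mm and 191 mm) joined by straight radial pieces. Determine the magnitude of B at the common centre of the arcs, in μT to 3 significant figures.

B ≈ 1.92 μT

The radial connectors point toward the centre, so dl × r̂ = 0 and they contribute nothing.
Each semicircle gives μ₀I/(4R): inner arc 2.86×10⁻⁶ T, outer arc 9.39×10⁻⁷ T.
The two arcs carry current in opposite angular senses, so their fields oppose: B = |2.86×10⁻⁶ − 9.39×10⁻⁷| = 1.92×10⁻⁶ T.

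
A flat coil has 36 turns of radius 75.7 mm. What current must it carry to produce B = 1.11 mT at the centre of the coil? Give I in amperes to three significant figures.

For an N-turn coil, B = Nμ₀I/(2R) with R = 0.0757 m, so I = 2RB/(Nμ₀) = 2 × 0.0757 × 1.11×10⁻³ / (36 × 4π×10⁻⁷) = 3.71 A.

I ≈ 3.71 A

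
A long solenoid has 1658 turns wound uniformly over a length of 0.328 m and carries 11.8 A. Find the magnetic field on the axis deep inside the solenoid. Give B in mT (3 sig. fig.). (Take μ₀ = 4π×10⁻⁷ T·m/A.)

B ≈ 75.0 mT

Inside a long solenoid, B = μ₀nI with n = 5055 turns/m.
B = 4π×10⁻⁷ × 5055 × 11.8 = 7.50×10⁻² T.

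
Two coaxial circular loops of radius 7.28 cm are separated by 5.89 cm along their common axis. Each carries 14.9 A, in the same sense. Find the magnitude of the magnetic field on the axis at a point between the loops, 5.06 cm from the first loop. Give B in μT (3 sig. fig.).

B ≈ 197 μT

Each loop contributes B = μ₀IR²/[2(R²+z²)^(3/2)] on the axis, with z measured from that loop.
Loop 1 (z = 0.0506 m): B₁ = 7.12×10⁻⁵ T. Loop 2 (z = 0.0083 m): B₂ = 1.26×10⁻⁴ T.
The fields add: B = B₁ + B₂ = 1.97×10⁻⁴ T.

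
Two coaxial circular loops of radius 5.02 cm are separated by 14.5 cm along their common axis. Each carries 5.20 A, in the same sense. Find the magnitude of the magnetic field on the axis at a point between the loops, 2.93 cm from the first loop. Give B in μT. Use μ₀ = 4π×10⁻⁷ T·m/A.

Each loop contributes B = μ₀IR²/[2(R²+z²)^(3/2)] on the axis, with z measured from that loop.
Loop 1 (z = 0.0293 m): B₁ = 4.19×10⁻⁵ T. Loop 2 (z = 0.1157 m): B₂ = 4.10×10⁻⁶ T.
The fields add: B = B₁ + B₂ = 4.60×10⁻⁵ T.

B ≈ 46.0 μT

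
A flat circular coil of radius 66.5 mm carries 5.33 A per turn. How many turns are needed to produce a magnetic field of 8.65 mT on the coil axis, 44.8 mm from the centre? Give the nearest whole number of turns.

For an N-turn coil, B = Nμ₀IR²/[2(R²+z²)^(3/2)]. A single turn gives B₁ = 2.87×10⁻⁵ T with R = 0.0665 m, z = 0.0448 m.
N = B/B₁ = 8.65×10⁻³ / 2.87×10⁻⁵ = 301.10.

N = 301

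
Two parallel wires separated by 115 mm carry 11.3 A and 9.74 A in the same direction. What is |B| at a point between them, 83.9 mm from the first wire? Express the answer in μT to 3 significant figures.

B ≈ 35.7 μT

Each long wire gives B = μ₀I/(2πd). Distances are d₁ = 0.0839 m and d₂ = 0.0311 m.
B₁ = 2.69×10⁻⁵ T, B₂ = 6.26×10⁻⁵ T.
Between parallel currents the two contributions point in opposite directions, so they subtract. B = |B₁ − B₂| = |2.69×10⁻⁵ − 6.26×10⁻⁵| = 3.57×10⁻⁵ T.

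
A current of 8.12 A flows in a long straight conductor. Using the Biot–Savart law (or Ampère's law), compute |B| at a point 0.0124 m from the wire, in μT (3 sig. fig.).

For an infinitely long straight wire, B = μ₀I/(2πd).
B = (4π×10⁻⁷ × 8.12) / (2π × 0.0124) = 1.31×10⁻⁴ T.

B ≈ 131 μT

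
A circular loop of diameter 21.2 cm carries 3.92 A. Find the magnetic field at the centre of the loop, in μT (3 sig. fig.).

At the centre of a circular loop the Biot–Savart law gives B = μ₀I/(2R) (so R = 0.106 m).
B = (4π×10⁻⁷ × 3.92) / (2 × 0.106) = 2.32×10⁻⁵ T.

B ≈ 23.2 μT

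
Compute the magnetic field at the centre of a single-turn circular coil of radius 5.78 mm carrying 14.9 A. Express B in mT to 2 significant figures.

At the centre of a circular loop the Biot–Savart law gives B = μ₀I/(2R).
B = (4π×10⁻⁷ × 14.9) / (2 × 0.00578) = 1.62×10⁻³ T.

B ≈ 1.6 mT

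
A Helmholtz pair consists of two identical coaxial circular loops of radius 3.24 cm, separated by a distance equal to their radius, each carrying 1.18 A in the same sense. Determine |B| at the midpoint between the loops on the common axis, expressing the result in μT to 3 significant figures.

Each loop contributes B = μ₀IR²/[2(R²+z²)^(3/2)] on the axis, with z measured from that loop.
Loop 1 (z = 0.0162 m): B₁ = 1.64×10⁻⁵ T. Loop 2 (z = 0.0162 m): B₂ = 1.64×10⁻⁵ T.
The fields add: B = B₁ + B₂ = 3.27×10⁻⁵ T.

B ≈ 32.7 μT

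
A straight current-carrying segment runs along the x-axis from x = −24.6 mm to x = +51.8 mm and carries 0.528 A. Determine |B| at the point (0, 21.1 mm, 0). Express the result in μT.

For a finite straight segment, B = (μ₀I/4πd)(sinθ₁ + sinθ₂), where θ₁, θ₂ are the angles from the perpendicular to each end.
The perpendicular distance is d = 0.0211 m; the end-offsets along the wire are a = 0.0246 m and b = 0.0518 m.
sinθ₁ = 0.0246/√(0.0246²+0.0211²) = 0.7590; sinθ₂ = 0.0518/√(0.0518²+0.0211²) = 0.9261.
B = (4π×10⁻⁷ × 0.528) / (4π × 0.0211) × (0.7590 + 0.9261) = 4.22×10⁻⁶ T.

B ≈ 4.22 μT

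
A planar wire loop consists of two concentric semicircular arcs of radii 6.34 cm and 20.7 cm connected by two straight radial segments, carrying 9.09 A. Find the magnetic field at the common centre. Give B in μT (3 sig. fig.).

The radial connectors point toward the centre, so dl × r̂ = 0 and they contribute nothing.
Each semicircle gives μ₀I/(4R): inner arc 4.50×10⁻⁵ T, outer arc 1.38×10⁻⁵ T.
The two arcs carry current in opposite angular senses, so their fields oppose: B = |4.50×10⁻⁵ − 1.38×10⁻⁵| = 3.12×10⁻⁵ T.

B ≈ 31.2 μT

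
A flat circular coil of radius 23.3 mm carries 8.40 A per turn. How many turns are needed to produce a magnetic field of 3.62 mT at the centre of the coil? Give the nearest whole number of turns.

For an N-turn coil, B = Nμ₀I/(2R). A single turn gives B₁ = 2.27×10⁻⁴ T with R = 0.0233 m.
N = B/B₁ = 3.62×10⁻³ / 2.27×10⁻⁴ = 15.98.

N = 16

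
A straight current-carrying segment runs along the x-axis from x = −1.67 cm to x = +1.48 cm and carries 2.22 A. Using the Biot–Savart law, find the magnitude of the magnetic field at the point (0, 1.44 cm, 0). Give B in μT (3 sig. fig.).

For a finite straight segment, B = (μ₀I/4πd)(sinθ₁ + sinθ₂), where θ₁, θ₂ are the angles from the perpendicular to each end.
The perpendicular distance is d = 0.0144 m; the end-offsets along the wire are a = 0.0167 m and b = 0.0148 m.
sinθ₁ = 0.0167/√(0.0167²+0.0144²) = 0.7573; sinθ₂ = 0.0148/√(0.0148²+0.0144²) = 0.7167.
B = (4π×10⁻⁷ × 2.22) / (4π × 0.0144) × (0.7573 + 0.7167) = 2.27×10⁻⁵ T.

B ≈ 22.7 μT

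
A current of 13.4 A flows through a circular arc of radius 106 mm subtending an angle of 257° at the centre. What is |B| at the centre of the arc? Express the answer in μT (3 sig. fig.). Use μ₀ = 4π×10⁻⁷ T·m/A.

The Biot–Savart field of a circular arc at its centre is B = μ₀Iφ/(4πR), with φ = 4.485 rad.
B = (4π×10⁻⁷ × 13.4 × 4.485) / (4π × 0.106) = 5.67×10⁻⁵ T.

B ≈ 56.7 μT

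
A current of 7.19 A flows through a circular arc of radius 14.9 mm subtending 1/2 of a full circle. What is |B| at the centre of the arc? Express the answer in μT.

B ≈ 152 μT

The Biot–Savart field of a circular arc at its centre is B = μ₀Iφ/(4πR), with φ = 3.142 rad.
B = (4π×10⁻⁷ × 7.19 × 3.142) / (4π × 0.0149) = 1.52×10⁻⁴ T.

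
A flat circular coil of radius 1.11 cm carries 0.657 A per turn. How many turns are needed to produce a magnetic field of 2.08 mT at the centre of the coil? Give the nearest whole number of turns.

N = 56

For an N-turn coil, B = Nμ₀I/(2R). A single turn gives B₁ = 3.72×10⁻⁵ T with R = 0.0111 m.
N = B/B₁ = 2.08×10⁻³ / 3.72×10⁻⁵ = 55.93.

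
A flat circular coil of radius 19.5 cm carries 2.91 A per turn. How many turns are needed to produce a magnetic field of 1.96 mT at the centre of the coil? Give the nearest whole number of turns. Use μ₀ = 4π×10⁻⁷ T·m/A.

N = 209

For an N-turn coil, B = Nμ₀I/(2R). A single turn gives B₁ = 9.38×10⁻⁶ T with R = 0.195 m.
N = B/B₁ = 1.96×10⁻³ / 9.38×10⁻⁶ = 209.03.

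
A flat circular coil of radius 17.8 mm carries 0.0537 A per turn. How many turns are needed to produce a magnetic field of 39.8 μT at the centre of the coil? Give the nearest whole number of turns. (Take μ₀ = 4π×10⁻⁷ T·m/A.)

N = 21

For an N-turn coil, B = Nμ₀I/(2R). A single turn gives B₁ = 1.90×10⁻⁶ T with R = 0.0178 m.
N = B/B₁ = 3.98×10⁻⁵ / 1.90×10⁻⁶ = 21.00.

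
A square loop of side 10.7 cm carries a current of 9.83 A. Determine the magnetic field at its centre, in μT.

Each side is a finite straight segment at perpendicular distance d = a/(2 tan(π/4)) = 0.0535 m from the centre, with end-angles ±π/4.
One side contributes B₁ = (μ₀I/4πd)·2 sin(π/4) = 2.60×10⁻⁵ T.
All 4 sides add in the same direction: B = 4 × 2.60×10⁻⁵ = 1.04×10⁻⁴ T.

B ≈ 104 μT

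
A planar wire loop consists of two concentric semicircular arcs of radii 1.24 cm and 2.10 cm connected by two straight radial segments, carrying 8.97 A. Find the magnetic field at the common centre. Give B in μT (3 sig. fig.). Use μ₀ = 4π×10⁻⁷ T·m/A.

The radial connectors point toward the centre, so dl × r̂ = 0 and they contribute nothing.
Each semicircle gives μ₀I/(4R): inner arc 2.27×10⁻⁴ T, outer arc 1.34×10⁻⁴ T.
The two arcs carry current in opposite angular senses, so their fields oppose: B = |2.27×10⁻⁴ − 1.34×10⁻⁴| = 9.31×10⁻⁵ T.

B ≈ 93.1 μT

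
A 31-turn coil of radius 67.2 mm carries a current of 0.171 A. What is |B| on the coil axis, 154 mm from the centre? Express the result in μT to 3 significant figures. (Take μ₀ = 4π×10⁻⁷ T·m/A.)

For an N-turn flat coil, B = Nμ₀IR²/[2(R²+z²)^(3/2)] with R = 0.0672 m, z = 0.154 m.
B = 31 × 1.02×10⁻⁷ T = 3.17×10⁻⁶ T.

B ≈ 3.17 μT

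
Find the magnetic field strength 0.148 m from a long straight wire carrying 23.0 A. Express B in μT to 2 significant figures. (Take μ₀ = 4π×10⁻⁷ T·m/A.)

B ≈ 31 μT

For an infinitely long straight wire, B = μ₀I/(2πd).
B = (4π×10⁻⁷ × 23.0) / (2π × 0.148) = 3.11×10⁻⁵ T.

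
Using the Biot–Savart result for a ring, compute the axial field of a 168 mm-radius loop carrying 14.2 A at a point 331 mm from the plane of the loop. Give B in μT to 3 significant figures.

On the axis of a circular loop, B = μ₀IR² / [2(R²+z²)^(3/2)].
R² + z² = (0.168)² + (0.331)² = 0.1378 m², and (R²+z²)^(3/2) = 5.11×10⁻² m³.
B = (4π×10⁻⁷ × 14.2 × 0.02822) / (2 × 5.11×10⁻²) = 4.92×10⁻⁶ T.

B ≈ 4.92 μT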